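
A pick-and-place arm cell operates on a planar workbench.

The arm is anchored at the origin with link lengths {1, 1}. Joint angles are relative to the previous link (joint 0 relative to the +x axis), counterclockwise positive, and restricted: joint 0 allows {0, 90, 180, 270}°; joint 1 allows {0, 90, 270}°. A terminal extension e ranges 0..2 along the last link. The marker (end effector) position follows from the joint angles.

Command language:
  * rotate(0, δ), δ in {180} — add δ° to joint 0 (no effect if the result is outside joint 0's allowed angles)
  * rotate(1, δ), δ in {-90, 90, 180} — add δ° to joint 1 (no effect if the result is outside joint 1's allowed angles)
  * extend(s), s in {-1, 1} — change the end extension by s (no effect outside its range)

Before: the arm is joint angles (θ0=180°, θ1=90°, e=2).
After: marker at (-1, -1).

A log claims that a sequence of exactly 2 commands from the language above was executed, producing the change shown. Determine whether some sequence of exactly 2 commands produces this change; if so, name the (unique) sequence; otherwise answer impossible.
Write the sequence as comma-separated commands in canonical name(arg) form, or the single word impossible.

extend(-1), extend(-1)

t0: joint angles (θ0=180°, θ1=90°, e=2)
step 1 (extend(-1)): joint angles (θ0=180°, θ1=90°, e=1)
step 2 (extend(-1)): joint angles (θ0=180°, θ1=90°, e=0)
uniquely the one of 36 2-step routes that fits.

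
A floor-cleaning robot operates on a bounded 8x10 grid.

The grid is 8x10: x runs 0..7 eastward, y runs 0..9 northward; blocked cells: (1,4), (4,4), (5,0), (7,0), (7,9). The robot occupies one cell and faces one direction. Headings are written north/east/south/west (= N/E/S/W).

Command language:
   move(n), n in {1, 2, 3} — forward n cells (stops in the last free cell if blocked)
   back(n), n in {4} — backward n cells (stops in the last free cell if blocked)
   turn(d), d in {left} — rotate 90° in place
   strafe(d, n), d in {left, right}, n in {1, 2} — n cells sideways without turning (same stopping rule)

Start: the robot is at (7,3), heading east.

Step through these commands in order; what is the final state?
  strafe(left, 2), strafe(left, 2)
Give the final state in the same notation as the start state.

at (7,7), heading east

from: at (7,3), heading east
[1] after strafe(left, 2): at (7,5), heading east
[2] after strafe(left, 2): at (7,7), heading east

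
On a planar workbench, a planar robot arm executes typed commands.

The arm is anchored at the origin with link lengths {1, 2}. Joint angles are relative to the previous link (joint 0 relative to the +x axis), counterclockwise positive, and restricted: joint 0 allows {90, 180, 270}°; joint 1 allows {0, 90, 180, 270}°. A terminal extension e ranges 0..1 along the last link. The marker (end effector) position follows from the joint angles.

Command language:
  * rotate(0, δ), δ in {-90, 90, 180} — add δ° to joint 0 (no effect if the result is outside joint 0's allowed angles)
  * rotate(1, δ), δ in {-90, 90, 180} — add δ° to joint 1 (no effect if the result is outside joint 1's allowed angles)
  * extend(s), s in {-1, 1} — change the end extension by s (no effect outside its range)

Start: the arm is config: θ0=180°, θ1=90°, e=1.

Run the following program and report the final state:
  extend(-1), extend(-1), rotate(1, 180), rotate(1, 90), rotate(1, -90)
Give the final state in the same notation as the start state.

config: θ0=180°, θ1=270°, e=0

start: config: θ0=180°, θ1=90°, e=1
[1] after extend(-1): config: θ0=180°, θ1=90°, e=0
[2] after extend(-1): config: θ0=180°, θ1=90°, e=0
[3] after rotate(1, 180): config: θ0=180°, θ1=270°, e=0
[4] after rotate(1, 90): config: θ0=180°, θ1=0°, e=0
[5] after rotate(1, -90): config: θ0=180°, θ1=270°, e=0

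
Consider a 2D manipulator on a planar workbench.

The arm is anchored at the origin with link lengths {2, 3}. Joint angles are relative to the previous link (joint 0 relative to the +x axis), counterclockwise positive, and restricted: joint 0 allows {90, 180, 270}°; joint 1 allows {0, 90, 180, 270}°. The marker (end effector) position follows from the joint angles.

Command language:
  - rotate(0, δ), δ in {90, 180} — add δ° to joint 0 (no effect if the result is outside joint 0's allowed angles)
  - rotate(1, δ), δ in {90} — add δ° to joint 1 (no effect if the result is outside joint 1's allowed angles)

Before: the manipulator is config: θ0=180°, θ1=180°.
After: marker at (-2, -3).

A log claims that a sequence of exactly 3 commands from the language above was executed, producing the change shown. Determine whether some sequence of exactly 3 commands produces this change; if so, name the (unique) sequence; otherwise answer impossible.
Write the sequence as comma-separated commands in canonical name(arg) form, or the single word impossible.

start: config: θ0=180°, θ1=180°
step 1 (rotate(1, 90)): config: θ0=180°, θ1=270°
step 2 (rotate(1, 90)): config: θ0=180°, θ1=0°
step 3 (rotate(1, 90)): config: θ0=180°, θ1=90°
all 27 alternatives checked — unique.

rotate(1, 90), rotate(1, 90), rotate(1, 90)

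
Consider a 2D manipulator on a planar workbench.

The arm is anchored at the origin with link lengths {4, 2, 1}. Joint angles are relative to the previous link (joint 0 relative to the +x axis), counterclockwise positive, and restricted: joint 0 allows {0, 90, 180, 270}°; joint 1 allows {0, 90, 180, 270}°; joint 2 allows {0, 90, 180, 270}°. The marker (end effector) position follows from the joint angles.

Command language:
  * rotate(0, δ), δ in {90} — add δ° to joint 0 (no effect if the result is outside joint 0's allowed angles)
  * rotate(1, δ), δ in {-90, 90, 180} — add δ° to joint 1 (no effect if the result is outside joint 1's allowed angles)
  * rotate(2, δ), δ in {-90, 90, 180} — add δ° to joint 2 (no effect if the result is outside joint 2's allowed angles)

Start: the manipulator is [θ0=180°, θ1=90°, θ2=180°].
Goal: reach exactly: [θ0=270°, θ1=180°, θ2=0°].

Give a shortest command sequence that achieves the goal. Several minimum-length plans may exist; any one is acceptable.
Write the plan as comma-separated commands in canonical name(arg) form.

from: [θ0=180°, θ1=90°, θ2=180°]
[1] after rotate(0, 90): [θ0=270°, θ1=90°, θ2=180°]
[2] after rotate(2, 180): [θ0=270°, θ1=90°, θ2=0°]
[3] after rotate(1, 90): [θ0=270°, θ1=180°, θ2=0°]
minimal: 3 command(s), checked below 3.

rotate(0, 90), rotate(2, 180), rotate(1, 90)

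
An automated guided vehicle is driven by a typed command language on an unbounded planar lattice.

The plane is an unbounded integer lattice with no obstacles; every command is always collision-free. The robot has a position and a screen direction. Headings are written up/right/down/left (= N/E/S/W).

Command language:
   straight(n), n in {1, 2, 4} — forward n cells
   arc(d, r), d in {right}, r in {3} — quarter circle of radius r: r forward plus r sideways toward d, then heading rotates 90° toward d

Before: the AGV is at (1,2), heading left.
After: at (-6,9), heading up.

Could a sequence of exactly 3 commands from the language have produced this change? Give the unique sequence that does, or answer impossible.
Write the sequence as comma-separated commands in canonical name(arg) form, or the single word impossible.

straight(4), arc(right, 3), straight(4)

key: cell and facing (now N) both changed — the 3 commands mix motion and turning
initial: at (1,2), heading left
step 1 (straight(4)): at (-3,2), heading left
step 2 (arc(right, 3)): at (-6,5), heading up
step 3 (straight(4)): at (-6,9), heading up
no other 3-command option fits: unique.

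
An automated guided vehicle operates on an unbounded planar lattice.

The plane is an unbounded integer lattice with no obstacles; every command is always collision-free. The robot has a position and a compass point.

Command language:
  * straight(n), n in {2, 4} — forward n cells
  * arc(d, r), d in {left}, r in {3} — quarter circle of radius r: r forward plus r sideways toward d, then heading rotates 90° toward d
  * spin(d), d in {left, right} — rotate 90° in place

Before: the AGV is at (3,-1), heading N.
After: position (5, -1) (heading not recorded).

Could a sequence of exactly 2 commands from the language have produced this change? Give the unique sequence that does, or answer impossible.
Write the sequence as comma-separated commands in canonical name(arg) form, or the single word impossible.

spin(right), straight(2)

key: order matters: swapping spin(right) and straight(2) lands elsewhere
initial: at (3,-1), heading N
t=1 spin(right) ⇒ at (3,-1), heading E
t=2 straight(2) ⇒ at (5,-1), heading E
no other 2-command option fits: unique.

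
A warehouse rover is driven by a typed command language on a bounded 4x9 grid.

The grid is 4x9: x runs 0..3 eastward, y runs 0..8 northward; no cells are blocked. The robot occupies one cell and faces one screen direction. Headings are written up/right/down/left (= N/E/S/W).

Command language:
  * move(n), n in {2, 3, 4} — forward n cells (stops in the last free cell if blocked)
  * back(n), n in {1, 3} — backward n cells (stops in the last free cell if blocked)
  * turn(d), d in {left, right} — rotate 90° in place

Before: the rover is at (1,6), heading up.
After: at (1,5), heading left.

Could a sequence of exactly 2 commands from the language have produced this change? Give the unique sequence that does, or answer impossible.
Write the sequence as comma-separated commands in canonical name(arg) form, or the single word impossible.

key: position moved to (1,5) AND the heading swung to W — translation plus rotation needed
from: at (1,6), heading up
step 1 (back(1)): at (1,5), heading up
step 2 (turn(left)): at (1,5), heading left
uniquely the one of 49 2-step routes that fits.

back(1), turn(left)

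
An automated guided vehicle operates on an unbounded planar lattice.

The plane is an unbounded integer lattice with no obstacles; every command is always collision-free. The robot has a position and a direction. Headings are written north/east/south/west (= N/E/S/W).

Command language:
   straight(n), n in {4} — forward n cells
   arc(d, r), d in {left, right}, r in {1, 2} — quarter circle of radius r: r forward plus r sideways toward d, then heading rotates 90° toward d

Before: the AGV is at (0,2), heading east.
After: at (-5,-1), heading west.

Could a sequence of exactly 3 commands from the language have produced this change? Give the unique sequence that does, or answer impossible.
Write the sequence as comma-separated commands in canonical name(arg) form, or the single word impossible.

key: position moved to (-5,-1) AND the heading swung to W — translation plus rotation needed
start: at (0,2), heading east
step 1 (arc(right, 1)): at (1,1), heading south
step 2 (arc(right, 2)): at (-1,-1), heading west
step 3 (straight(4)): at (-5,-1), heading west
all 125 alternatives checked — unique.

arc(right, 1), arc(right, 2), straight(4)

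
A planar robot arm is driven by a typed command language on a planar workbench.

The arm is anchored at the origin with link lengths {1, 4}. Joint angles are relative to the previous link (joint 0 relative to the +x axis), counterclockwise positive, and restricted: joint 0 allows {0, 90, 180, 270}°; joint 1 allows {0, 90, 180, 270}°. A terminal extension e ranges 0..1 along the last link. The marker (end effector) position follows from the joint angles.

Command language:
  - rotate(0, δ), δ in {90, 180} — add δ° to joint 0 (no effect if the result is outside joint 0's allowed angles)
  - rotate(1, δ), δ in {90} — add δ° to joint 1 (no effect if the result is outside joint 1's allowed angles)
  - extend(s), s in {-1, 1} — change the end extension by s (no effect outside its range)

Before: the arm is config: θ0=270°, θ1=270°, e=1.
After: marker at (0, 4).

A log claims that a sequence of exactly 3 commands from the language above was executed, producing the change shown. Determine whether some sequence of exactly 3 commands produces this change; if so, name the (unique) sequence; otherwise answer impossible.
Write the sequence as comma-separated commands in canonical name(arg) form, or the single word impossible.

rotate(1, 90), rotate(1, 90), rotate(1, 90)

from: config: θ0=270°, θ1=270°, e=1
t=1 rotate(1, 90) ⇒ config: θ0=270°, θ1=0°, e=1
t=2 rotate(1, 90) ⇒ config: θ0=270°, θ1=90°, e=1
t=3 rotate(1, 90) ⇒ config: θ0=270°, θ1=180°, e=1
uniquely the one of 125 3-step routes that fits.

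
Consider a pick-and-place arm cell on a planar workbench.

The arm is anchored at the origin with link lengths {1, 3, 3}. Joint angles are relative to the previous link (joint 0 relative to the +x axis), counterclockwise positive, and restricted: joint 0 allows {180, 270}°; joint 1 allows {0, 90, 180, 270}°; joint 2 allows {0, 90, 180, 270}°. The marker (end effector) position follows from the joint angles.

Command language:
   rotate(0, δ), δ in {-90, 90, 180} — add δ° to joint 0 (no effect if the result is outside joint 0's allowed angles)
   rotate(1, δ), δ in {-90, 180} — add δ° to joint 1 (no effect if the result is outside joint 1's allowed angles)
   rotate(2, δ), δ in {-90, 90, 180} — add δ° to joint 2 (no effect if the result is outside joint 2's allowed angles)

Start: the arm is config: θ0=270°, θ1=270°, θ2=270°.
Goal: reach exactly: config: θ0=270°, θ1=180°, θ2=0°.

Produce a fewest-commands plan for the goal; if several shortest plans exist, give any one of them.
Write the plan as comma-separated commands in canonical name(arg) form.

rotate(1, -90), rotate(2, 90)

initial: config: θ0=270°, θ1=270°, θ2=270°
t=1 rotate(1, -90) ⇒ config: θ0=270°, θ1=180°, θ2=270°
t=2 rotate(2, 90) ⇒ config: θ0=270°, θ1=180°, θ2=0°
no 1-step plan works, so 2 is optimal.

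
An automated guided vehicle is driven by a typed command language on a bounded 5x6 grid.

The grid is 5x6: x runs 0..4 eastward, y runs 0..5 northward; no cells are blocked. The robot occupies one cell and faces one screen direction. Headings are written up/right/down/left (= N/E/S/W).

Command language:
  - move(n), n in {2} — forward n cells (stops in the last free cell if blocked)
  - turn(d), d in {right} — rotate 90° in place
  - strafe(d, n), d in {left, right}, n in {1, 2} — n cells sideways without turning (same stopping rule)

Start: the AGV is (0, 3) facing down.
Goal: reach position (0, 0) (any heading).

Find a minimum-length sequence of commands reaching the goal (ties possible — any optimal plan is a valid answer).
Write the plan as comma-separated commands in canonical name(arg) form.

start: (0, 3) facing down
[1] after move(2): (0, 1) facing down
[2] after move(2): (0, 0) facing down
shorter routes all fall short; 2 is best.

move(2), move(2)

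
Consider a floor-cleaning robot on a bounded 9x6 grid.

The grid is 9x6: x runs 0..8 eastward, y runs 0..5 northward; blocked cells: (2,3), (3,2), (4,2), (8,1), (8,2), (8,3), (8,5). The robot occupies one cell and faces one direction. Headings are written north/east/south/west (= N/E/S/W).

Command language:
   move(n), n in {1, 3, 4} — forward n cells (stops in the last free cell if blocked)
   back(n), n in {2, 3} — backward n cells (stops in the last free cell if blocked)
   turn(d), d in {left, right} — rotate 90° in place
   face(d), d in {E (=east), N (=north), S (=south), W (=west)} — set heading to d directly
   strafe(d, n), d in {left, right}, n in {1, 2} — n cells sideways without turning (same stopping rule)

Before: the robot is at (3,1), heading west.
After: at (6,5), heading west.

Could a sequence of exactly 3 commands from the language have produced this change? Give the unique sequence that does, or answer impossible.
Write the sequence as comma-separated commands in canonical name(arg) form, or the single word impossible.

key: running strafe(right, 2) before back(3) would end elsewhere — order is forced
start: at (3,1), heading west
[1] after back(3): at (6,1), heading west
[2] after strafe(right, 2): at (6,3), heading west
[3] after strafe(right, 2): at (6,5), heading west
all 3375 alternatives checked — unique.

back(3), strafe(right, 2), strafe(right, 2)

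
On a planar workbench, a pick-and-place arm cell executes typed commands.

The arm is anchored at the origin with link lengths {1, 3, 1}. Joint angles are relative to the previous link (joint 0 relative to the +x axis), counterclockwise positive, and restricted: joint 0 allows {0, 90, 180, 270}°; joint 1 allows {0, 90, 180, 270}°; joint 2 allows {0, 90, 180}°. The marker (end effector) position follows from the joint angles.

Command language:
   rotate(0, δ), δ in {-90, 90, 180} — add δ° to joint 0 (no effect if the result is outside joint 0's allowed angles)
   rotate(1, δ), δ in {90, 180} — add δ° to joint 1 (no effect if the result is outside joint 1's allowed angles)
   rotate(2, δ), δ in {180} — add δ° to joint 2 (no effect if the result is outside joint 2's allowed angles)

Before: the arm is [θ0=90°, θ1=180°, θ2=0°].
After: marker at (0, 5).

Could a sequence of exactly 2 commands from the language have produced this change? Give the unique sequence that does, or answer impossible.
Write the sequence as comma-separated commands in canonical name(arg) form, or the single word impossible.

start: [θ0=90°, θ1=180°, θ2=0°]
t=1 rotate(1, 90) ⇒ [θ0=90°, θ1=270°, θ2=0°]
t=2 rotate(1, 90) ⇒ [θ0=90°, θ1=0°, θ2=0°]
uniquely the one of 36 2-step routes that fits.

rotate(1, 90), rotate(1, 90)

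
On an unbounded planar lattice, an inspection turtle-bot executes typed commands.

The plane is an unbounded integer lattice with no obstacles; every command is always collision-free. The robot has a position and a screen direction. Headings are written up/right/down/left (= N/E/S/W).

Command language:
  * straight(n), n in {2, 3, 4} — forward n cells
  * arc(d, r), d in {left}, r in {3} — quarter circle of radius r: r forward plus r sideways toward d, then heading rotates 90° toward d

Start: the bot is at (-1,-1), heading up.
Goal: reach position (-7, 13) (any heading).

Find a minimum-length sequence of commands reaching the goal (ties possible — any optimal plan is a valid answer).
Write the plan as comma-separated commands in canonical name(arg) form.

from: at (-1,-1), heading up
t=1 straight(4) ⇒ at (-1,3), heading up
t=2 straight(4) ⇒ at (-1,7), heading up
t=3 straight(3) ⇒ at (-1,10), heading up
t=4 arc(left, 3) ⇒ at (-4,13), heading left
t=5 straight(3) ⇒ at (-7,13), heading left
no 4-step plan works, so 5 is optimal.

straight(4), straight(4), straight(3), arc(left, 3), straight(3)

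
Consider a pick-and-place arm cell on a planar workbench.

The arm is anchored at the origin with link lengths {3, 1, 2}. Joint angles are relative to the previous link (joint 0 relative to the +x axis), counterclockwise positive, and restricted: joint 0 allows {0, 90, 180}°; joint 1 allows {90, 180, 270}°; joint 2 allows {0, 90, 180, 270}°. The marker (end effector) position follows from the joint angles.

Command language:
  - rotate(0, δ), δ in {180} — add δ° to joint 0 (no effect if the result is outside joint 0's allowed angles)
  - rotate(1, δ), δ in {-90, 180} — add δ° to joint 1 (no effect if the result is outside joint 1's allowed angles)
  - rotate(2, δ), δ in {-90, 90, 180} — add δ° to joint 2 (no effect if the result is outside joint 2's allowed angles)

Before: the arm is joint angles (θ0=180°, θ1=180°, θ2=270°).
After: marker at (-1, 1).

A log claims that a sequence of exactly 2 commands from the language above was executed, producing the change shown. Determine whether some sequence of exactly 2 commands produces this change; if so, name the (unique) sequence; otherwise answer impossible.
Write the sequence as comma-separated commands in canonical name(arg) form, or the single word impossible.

rotate(1, -90), rotate(1, 180)

key: order matters: swapping rotate(1, -90) and rotate(1, 180) lands elsewhere
t0: joint angles (θ0=180°, θ1=180°, θ2=270°)
t=1 rotate(1, -90) ⇒ joint angles (θ0=180°, θ1=90°, θ2=270°)
t=2 rotate(1, 180) ⇒ joint angles (θ0=180°, θ1=270°, θ2=270°)
all 36 alternatives checked — unique.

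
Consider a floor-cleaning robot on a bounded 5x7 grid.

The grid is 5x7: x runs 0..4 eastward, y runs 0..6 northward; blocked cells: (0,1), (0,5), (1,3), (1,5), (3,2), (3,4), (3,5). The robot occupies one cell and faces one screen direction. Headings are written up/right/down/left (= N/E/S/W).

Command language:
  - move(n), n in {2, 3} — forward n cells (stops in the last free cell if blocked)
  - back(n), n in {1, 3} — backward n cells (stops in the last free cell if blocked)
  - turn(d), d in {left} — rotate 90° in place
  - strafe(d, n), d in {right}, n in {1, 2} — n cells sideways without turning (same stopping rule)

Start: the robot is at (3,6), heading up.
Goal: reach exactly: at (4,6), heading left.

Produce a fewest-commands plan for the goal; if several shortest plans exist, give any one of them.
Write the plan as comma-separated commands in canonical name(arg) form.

from: at (3,6), heading up
step 1 (strafe(right, 1)): at (4,6), heading up
step 2 (turn(left)): at (4,6), heading left
nothing shorter than 2 reaches the goal.

strafe(right, 1), turn(left)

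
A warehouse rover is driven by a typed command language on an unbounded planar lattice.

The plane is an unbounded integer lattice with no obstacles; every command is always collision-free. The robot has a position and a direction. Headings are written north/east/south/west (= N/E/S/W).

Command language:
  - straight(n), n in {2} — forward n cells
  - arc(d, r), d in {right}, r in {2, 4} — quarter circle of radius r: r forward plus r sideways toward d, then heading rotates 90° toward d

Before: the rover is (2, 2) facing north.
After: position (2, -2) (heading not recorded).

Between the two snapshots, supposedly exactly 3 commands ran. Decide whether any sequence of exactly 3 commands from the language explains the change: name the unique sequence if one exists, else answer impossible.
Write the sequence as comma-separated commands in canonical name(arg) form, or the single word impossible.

key: running arc(right, 4) before arc(right, 2) would end elsewhere — order is forced
initial: (2, 2) facing north
step 1 (arc(right, 2)): (4, 4) facing east
step 2 (arc(right, 2)): (6, 2) facing south
step 3 (arc(right, 4)): (2, -2) facing west
uniquely the one of 27 3-step routes that fits.

arc(right, 2), arc(right, 2), arc(right, 4)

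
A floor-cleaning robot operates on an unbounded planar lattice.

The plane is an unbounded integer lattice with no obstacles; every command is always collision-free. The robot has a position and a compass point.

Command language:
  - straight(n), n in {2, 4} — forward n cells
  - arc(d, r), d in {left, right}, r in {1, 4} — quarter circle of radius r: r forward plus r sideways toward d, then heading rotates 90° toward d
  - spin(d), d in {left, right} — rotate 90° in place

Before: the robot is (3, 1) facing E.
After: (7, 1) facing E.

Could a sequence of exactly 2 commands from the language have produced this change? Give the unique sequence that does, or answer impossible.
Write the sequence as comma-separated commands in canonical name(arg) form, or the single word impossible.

key: heading stays E — no command in the sequence turns
from: (3, 1) facing E
t=1 straight(2) ⇒ (5, 1) facing E
t=2 straight(2) ⇒ (7, 1) facing E
no other 2-command option fits: unique.

straight(2), straight(2)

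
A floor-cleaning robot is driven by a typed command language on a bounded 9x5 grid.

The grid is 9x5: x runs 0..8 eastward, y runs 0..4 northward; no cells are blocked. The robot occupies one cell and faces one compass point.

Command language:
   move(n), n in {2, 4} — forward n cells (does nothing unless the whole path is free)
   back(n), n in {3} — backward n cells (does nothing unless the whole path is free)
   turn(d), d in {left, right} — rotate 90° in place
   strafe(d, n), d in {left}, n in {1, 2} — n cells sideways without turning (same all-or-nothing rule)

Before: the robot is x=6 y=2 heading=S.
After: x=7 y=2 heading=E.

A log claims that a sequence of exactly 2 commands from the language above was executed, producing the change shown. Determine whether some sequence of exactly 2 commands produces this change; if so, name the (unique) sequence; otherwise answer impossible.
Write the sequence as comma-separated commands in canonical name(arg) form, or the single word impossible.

strafe(left, 1), turn(left)

key: running turn(left) before strafe(left, 1) would end elsewhere — order is forced
start: x=6 y=2 heading=S
1. strafe(left, 1) → x=7 y=2 heading=S
2. turn(left) → x=7 y=2 heading=E
uniquely the one of 49 2-step routes that fits.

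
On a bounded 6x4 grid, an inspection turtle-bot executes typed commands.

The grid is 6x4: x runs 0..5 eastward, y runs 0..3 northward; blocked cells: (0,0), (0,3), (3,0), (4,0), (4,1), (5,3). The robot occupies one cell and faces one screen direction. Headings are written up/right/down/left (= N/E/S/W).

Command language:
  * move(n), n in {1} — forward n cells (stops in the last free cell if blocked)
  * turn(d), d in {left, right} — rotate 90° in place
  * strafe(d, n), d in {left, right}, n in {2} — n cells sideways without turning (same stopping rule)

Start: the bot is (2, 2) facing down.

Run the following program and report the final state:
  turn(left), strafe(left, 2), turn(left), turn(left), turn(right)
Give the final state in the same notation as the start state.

begin: (2, 2) facing down
1. turn(left) → (2, 2) facing right
2. strafe(left, 2) → (2, 3) facing right
3. turn(left) → (2, 3) facing up
4. turn(left) → (2, 3) facing left
5. turn(right) → (2, 3) facing up

(2, 3) facing up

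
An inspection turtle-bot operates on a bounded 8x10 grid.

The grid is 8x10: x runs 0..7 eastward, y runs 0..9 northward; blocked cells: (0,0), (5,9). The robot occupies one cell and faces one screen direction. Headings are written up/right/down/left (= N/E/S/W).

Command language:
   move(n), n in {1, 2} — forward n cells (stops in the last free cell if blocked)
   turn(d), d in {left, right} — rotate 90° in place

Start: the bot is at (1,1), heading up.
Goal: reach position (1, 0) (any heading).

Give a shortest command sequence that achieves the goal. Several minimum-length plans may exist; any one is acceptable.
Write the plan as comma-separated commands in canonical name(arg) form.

start: at (1,1), heading up
t=1 turn(left) ⇒ at (1,1), heading left
t=2 turn(left) ⇒ at (1,1), heading down
t=3 move(2) ⇒ at (1,0), heading down
nothing shorter than 3 reaches the goal.

turn(left), turn(left), move(2)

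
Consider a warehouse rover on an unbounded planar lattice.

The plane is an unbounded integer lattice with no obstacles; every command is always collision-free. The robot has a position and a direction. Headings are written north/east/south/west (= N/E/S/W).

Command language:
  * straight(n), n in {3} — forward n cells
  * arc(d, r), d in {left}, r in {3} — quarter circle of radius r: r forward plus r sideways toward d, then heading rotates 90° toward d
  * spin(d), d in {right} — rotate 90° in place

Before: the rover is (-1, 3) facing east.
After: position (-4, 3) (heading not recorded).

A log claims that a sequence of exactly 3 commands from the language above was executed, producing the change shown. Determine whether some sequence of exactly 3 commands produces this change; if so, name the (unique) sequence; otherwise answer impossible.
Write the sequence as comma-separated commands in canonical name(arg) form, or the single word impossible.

key: order matters: swapping spin(right) and straight(3) lands elsewhere
begin: (-1, 3) facing east
step 1 (spin(right)): (-1, 3) facing south
step 2 (spin(right)): (-1, 3) facing west
step 3 (straight(3)): (-4, 3) facing west
uniquely the one of 27 3-step routes that fits.

spin(right), spin(right), straight(3)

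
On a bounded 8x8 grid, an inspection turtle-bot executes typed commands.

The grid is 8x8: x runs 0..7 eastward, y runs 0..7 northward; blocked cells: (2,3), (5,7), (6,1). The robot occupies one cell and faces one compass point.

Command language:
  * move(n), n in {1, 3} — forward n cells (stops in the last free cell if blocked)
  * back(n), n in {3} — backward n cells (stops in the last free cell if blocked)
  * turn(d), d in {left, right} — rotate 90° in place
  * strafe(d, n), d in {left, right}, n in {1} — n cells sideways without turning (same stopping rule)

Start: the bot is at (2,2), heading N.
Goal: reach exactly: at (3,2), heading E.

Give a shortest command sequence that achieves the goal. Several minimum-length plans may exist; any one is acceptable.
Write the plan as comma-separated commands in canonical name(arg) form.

turn(right), move(1)

start: at (2,2), heading N
step 1 (turn(right)): at (2,2), heading E
step 2 (move(1)): at (3,2), heading E
no 1-step plan works, so 2 is optimal.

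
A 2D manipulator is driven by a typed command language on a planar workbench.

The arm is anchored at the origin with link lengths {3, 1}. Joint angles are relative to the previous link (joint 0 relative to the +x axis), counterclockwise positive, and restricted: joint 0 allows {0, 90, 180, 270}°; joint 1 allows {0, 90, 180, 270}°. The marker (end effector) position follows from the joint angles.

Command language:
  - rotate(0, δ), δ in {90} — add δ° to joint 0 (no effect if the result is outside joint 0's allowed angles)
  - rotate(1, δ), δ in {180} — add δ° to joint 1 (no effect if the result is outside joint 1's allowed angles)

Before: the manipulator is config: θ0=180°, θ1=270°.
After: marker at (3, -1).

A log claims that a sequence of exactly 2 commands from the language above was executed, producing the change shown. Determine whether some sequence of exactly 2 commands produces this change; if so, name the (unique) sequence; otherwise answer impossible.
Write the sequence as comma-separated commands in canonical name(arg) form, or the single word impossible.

rotate(0, 90), rotate(0, 90)

from: config: θ0=180°, θ1=270°
step 1 (rotate(0, 90)): config: θ0=270°, θ1=270°
step 2 (rotate(0, 90)): config: θ0=0°, θ1=270°
all 4 alternatives checked — unique.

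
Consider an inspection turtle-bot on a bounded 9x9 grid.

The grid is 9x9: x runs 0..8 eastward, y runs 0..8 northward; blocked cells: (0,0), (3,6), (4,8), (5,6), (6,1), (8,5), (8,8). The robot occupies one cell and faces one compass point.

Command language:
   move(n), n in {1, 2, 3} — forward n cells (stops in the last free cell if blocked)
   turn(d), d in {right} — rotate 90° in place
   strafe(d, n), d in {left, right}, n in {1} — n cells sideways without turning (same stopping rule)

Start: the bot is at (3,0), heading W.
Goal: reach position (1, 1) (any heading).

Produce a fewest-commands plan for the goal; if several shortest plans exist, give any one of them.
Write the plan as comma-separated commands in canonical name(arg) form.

t0: at (3,0), heading W
step 1 (move(2)): at (1,0), heading W
step 2 (strafe(right, 1)): at (1,1), heading W
shorter routes all fall short; 2 is best.

move(2), strafe(right, 1)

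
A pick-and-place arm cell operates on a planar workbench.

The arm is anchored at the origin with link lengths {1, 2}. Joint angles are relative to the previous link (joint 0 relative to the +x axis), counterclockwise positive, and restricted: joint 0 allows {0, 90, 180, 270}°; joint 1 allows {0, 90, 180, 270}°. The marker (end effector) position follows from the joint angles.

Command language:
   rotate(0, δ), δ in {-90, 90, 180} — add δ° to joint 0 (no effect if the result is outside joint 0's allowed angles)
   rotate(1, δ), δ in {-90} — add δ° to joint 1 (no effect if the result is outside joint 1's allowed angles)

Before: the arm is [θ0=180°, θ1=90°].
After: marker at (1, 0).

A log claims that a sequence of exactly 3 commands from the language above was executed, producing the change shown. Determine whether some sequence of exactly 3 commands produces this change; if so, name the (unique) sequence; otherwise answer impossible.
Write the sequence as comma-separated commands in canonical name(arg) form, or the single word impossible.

rotate(1, -90), rotate(1, -90), rotate(1, -90)

begin: [θ0=180°, θ1=90°]
step 1 (rotate(1, -90)): [θ0=180°, θ1=0°]
step 2 (rotate(1, -90)): [θ0=180°, θ1=270°]
step 3 (rotate(1, -90)): [θ0=180°, θ1=180°]
uniquely the one of 64 3-step routes that fits.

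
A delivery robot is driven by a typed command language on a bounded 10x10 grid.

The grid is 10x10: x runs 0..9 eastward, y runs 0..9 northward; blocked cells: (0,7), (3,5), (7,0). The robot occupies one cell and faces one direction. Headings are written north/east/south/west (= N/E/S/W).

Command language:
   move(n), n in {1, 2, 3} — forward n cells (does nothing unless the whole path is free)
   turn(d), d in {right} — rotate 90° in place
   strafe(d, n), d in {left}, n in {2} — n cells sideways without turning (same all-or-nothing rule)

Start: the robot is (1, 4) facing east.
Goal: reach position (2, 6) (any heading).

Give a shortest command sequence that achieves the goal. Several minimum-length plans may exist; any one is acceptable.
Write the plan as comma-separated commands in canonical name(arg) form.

initial: (1, 4) facing east
t=1 move(1) ⇒ (2, 4) facing east
t=2 strafe(left, 2) ⇒ (2, 6) facing east
no 1-step plan works, so 2 is optimal.

move(1), strafe(left, 2)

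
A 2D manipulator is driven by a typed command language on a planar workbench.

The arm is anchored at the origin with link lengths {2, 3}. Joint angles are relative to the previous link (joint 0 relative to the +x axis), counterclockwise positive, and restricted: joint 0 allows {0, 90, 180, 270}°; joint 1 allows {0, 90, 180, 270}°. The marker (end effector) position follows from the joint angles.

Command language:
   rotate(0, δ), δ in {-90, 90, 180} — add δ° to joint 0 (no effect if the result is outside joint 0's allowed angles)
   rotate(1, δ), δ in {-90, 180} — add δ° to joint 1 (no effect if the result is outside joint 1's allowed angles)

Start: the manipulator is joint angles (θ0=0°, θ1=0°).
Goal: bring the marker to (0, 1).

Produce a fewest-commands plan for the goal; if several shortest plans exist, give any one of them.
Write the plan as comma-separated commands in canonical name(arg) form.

rotate(1, 180), rotate(0, -90)

begin: joint angles (θ0=0°, θ1=0°)
1. rotate(1, 180) → joint angles (θ0=0°, θ1=180°)
2. rotate(0, -90) → joint angles (θ0=270°, θ1=180°)
shorter routes all fall short; 2 is best.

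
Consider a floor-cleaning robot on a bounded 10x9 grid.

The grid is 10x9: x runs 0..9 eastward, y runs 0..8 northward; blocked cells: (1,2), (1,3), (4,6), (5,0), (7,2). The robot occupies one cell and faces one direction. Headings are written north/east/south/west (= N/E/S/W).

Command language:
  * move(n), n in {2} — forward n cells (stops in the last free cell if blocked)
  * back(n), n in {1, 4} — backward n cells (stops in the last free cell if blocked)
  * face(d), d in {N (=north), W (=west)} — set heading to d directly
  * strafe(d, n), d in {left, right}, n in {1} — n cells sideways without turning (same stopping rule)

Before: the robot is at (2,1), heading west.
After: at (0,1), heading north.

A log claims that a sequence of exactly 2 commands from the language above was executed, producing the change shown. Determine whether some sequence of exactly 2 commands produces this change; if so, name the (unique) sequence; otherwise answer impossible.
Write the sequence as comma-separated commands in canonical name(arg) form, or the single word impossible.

move(2), face(N)

key: order matters: swapping move(2) and face(N) lands elsewhere
from: at (2,1), heading west
t=1 move(2) ⇒ at (0,1), heading west
t=2 face(N) ⇒ at (0,1), heading north
uniquely the one of 49 2-step routes that fits.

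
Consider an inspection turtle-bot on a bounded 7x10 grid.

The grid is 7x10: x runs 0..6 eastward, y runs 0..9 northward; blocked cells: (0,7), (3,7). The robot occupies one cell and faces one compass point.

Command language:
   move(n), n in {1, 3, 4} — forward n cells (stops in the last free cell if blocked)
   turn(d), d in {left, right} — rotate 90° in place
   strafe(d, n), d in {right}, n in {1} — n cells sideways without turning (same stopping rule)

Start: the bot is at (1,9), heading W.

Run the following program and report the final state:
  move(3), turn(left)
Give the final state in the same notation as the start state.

from: at (1,9), heading W
step 1 (move(3)): at (0,9), heading W
step 2 (turn(left)): at (0,9), heading S

at (0,9), heading S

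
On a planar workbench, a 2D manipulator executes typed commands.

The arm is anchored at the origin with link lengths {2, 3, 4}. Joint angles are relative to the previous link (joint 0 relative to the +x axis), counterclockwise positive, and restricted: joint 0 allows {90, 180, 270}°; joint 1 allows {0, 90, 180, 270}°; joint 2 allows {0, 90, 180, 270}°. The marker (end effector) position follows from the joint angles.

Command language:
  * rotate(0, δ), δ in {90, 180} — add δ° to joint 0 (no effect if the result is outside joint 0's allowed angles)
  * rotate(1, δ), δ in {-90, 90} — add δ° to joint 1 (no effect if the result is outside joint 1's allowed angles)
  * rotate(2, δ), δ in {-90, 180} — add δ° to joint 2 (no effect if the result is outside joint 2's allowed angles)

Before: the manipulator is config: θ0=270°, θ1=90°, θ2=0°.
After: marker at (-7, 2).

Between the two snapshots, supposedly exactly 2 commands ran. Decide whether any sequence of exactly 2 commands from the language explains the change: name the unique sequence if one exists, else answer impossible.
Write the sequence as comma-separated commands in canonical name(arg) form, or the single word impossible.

key: running rotate(0, 180) before rotate(0, 90) would end elsewhere — order is forced
t0: config: θ0=270°, θ1=90°, θ2=0°
step 1 (rotate(0, 90)): config: θ0=270°, θ1=90°, θ2=0°
step 2 (rotate(0, 180)): config: θ0=90°, θ1=90°, θ2=0°
all 36 alternatives checked — unique.

rotate(0, 90), rotate(0, 180)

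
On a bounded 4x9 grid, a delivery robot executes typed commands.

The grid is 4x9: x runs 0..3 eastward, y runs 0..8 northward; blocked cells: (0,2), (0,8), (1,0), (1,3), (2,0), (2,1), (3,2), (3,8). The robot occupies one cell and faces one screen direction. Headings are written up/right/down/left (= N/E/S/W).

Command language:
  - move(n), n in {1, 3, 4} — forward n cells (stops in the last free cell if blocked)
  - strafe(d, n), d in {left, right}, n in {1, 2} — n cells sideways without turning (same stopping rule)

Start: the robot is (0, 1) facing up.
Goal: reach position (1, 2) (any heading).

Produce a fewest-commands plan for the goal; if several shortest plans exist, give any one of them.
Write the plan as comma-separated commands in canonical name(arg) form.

strafe(right, 1), move(4)

initial: (0, 1) facing up
t=1 strafe(right, 1) ⇒ (1, 1) facing up
t=2 move(4) ⇒ (1, 2) facing up
minimal: 2 command(s), checked below 2.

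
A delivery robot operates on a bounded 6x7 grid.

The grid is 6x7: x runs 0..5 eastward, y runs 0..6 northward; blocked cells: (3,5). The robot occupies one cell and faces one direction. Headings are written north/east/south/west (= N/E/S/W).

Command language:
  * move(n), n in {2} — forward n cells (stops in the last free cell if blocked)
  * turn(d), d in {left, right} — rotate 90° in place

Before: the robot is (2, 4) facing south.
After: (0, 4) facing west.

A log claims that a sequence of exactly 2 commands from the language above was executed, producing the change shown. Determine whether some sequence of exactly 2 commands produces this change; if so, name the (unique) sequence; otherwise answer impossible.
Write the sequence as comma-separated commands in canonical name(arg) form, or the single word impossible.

key: position moved to (0,4) AND the heading swung to W — translation plus rotation needed
initial: (2, 4) facing south
[1] after turn(right): (2, 4) facing west
[2] after move(2): (0, 4) facing west
uniquely the one of 9 2-step routes that fits.

turn(right), move(2)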